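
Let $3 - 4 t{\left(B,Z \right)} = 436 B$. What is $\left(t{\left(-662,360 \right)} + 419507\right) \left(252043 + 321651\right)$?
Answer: $\frac{564131381561}{2} \approx 2.8207 \cdot 10^{11}$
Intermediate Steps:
$t{\left(B,Z \right)} = \frac{3}{4} - 109 B$ ($t{\left(B,Z \right)} = \frac{3}{4} - \frac{436 B}{4} = \frac{3}{4} - 109 B$)
$\left(t{\left(-662,360 \right)} + 419507\right) \left(252043 + 321651\right) = \left(\left(\frac{3}{4} - -72158\right) + 419507\right) \left(252043 + 321651\right) = \left(\left(\frac{3}{4} + 72158\right) + 419507\right) 573694 = \left(\frac{288635}{4} + 419507\right) 573694 = \frac{1966663}{4} \cdot 573694 = \frac{564131381561}{2}$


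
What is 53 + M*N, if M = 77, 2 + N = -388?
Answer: -29977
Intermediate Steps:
N = -390 (N = -2 - 388 = -390)
53 + M*N = 53 + 77*(-390) = 53 - 30030 = -29977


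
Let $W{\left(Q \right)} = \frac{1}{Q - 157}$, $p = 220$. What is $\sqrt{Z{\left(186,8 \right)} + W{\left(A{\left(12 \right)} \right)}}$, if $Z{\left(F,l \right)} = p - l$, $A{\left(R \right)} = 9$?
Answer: $\frac{5 \sqrt{46435}}{74} \approx 14.56$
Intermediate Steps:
$W{\left(Q \right)} = \frac{1}{-157 + Q}$
$Z{\left(F,l \right)} = 220 - l$
$\sqrt{Z{\left(186,8 \right)} + W{\left(A{\left(12 \right)} \right)}} = \sqrt{\left(220 - 8\right) + \frac{1}{-157 + 9}} = \sqrt{\left(220 - 8\right) + \frac{1}{-148}} = \sqrt{212 - \frac{1}{148}} = \sqrt{\frac{31375}{148}} = \frac{5 \sqrt{46435}}{74}$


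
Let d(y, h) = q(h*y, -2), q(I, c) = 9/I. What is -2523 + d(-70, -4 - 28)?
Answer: -5651511/2240 ≈ -2523.0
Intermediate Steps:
d(y, h) = 9/(h*y) (d(y, h) = 9/((h*y)) = 9*(1/(h*y)) = 9/(h*y))
-2523 + d(-70, -4 - 28) = -2523 + 9/(-4 - 28*(-70)) = -2523 + 9*(-1/70)/(-32) = -2523 + 9*(-1/32)*(-1/70) = -2523 + 9/2240 = -5651511/2240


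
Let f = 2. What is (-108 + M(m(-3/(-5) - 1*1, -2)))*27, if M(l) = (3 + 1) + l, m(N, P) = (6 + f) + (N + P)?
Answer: -13284/5 ≈ -2656.8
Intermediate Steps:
m(N, P) = 8 + N + P (m(N, P) = (6 + 2) + (N + P) = 8 + (N + P) = 8 + N + P)
M(l) = 4 + l
(-108 + M(m(-3/(-5) - 1*1, -2)))*27 = (-108 + (4 + (8 + (-3/(-5) - 1*1) - 2)))*27 = (-108 + (4 + (8 + (-3*(-1/5) - 1) - 2)))*27 = (-108 + (4 + (8 + (3/5 - 1) - 2)))*27 = (-108 + (4 + (8 - 2/5 - 2)))*27 = (-108 + (4 + 28/5))*27 = (-108 + 48/5)*27 = -492/5*27 = -13284/5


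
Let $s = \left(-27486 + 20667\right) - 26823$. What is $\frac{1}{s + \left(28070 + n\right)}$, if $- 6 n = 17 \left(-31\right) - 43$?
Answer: $- \frac{1}{5477} \approx -0.00018258$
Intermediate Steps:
$n = 95$ ($n = - \frac{17 \left(-31\right) - 43}{6} = - \frac{-527 - 43}{6} = \left(- \frac{1}{6}\right) \left(-570\right) = 95$)
$s = -33642$ ($s = -6819 - 26823 = -33642$)
$\frac{1}{s + \left(28070 + n\right)} = \frac{1}{-33642 + \left(28070 + 95\right)} = \frac{1}{-33642 + 28165} = \frac{1}{-5477} = - \frac{1}{5477}$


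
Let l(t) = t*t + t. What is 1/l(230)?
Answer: 1/53130 ≈ 1.8822e-5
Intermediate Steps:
l(t) = t + t**2 (l(t) = t**2 + t = t + t**2)
1/l(230) = 1/(230*(1 + 230)) = 1/(230*231) = 1/53130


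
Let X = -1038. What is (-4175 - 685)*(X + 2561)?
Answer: -7401780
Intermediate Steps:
(-4175 - 685)*(X + 2561) = (-4175 - 685)*(-1038 + 2561) = -4860*1523 = -7401780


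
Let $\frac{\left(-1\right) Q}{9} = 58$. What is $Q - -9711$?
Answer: $9189$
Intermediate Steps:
$Q = -522$ ($Q = \left(-9\right) 58 = -522$)
$Q - -9711 = -522 - -9711 = -522 + 9711 = 9189$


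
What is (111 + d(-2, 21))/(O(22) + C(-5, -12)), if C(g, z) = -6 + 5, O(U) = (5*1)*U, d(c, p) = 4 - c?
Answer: 117/109 ≈ 1.0734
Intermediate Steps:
O(U) = 5*U
C(g, z) = -1
(111 + d(-2, 21))/(O(22) + C(-5, -12)) = (111 + (4 - 1*(-2)))/(5*22 - 1) = (111 + (4 + 2))/(110 - 1) = (111 + 6)/109 = 117*(1/109) = 117/109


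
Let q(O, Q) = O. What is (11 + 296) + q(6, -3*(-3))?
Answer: 313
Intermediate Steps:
(11 + 296) + q(6, -3*(-3)) = (11 + 296) + 6 = 307 + 6 = 313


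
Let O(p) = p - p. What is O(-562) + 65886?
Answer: 65886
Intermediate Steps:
O(p) = 0
O(-562) + 65886 = 0 + 65886 = 65886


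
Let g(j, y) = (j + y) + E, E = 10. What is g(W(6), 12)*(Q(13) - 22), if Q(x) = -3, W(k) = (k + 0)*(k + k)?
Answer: -2350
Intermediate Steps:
W(k) = 2*k² (W(k) = k*(2*k) = 2*k²)
g(j, y) = 10 + j + y (g(j, y) = (j + y) + 10 = 10 + j + y)
g(W(6), 12)*(Q(13) - 22) = (10 + 2*6² + 12)*(-3 - 22) = (10 + 2*36 + 12)*(-25) = (10 + 72 + 12)*(-25) = 94*(-25) = -2350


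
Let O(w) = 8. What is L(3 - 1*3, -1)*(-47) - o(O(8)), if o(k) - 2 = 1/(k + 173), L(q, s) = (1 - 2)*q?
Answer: -363/181 ≈ -2.0055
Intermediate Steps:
L(q, s) = -q
o(k) = 2 + 1/(173 + k) (o(k) = 2 + 1/(k + 173) = 2 + 1/(173 + k))
L(3 - 1*3, -1)*(-47) - o(O(8)) = -(3 - 1*3)*(-47) - (347 + 2*8)/(173 + 8) = -(3 - 3)*(-47) - (347 + 16)/181 = -1*0*(-47) - 363/181 = 0*(-47) - 1*363/181 = 0 - 363/181 = -363/181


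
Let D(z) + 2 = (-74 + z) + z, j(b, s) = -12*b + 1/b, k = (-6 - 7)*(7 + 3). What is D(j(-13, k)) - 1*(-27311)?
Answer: 358109/13 ≈ 27547.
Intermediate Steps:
k = -130 (k = -13*10 = -130)
j(b, s) = 1/b - 12*b
D(z) = -76 + 2*z (D(z) = -2 + ((-74 + z) + z) = -2 + (-74 + 2*z) = -76 + 2*z)
D(j(-13, k)) - 1*(-27311) = (-76 + 2*(1/(-13) - 12*(-13))) - 1*(-27311) = (-76 + 2*(-1/13 + 156)) + 27311 = (-76 + 2*(2027/13)) + 27311 = (-76 + 4054/13) + 27311 = 3066/13 + 27311 = 358109/13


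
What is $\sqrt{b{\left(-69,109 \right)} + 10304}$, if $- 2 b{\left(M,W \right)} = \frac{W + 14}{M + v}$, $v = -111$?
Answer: $\frac{\sqrt{37095630}}{60} \approx 101.51$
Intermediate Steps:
$b{\left(M,W \right)} = - \frac{14 + W}{2 \left(-111 + M\right)}$ ($b{\left(M,W \right)} = - \frac{\left(W + 14\right) \frac{1}{M - 111}}{2} = - \frac{\left(14 + W\right) \frac{1}{-111 + M}}{2} = - \frac{\frac{1}{-111 + M} \left(14 + W\right)}{2} = - \frac{14 + W}{2 \left(-111 + M\right)}$)
$\sqrt{b{\left(-69,109 \right)} + 10304} = \sqrt{\frac{-14 - 109}{2 \left(-111 - 69\right)} + 10304} = \sqrt{\frac{-14 - 109}{2 \left(-180\right)} + 10304} = \sqrt{\frac{1}{2} \left(- \frac{1}{180}\right) \left(-123\right) + 10304} = \sqrt{\frac{41}{120} + 10304} = \sqrt{\frac{1236521}{120}} = \frac{\sqrt{37095630}}{60}$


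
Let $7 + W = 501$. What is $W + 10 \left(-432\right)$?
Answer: $-3826$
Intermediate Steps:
$W = 494$ ($W = -7 + 501 = 494$)
$W + 10 \left(-432\right) = 494 + 10 \left(-432\right) = 494 - 4320 = -3826$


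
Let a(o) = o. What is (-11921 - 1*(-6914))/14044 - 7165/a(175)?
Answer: -20300297/491540 ≈ -41.299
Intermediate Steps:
(-11921 - 1*(-6914))/14044 - 7165/a(175) = (-11921 - 1*(-6914))/14044 - 7165/175 = (-11921 + 6914)*(1/14044) - 7165*1/175 = -5007*1/14044 - 1433/35 = -5007/14044 - 1433/35 = -20300297/491540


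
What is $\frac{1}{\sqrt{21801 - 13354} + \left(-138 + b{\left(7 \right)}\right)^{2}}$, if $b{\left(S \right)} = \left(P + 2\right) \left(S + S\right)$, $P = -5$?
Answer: $\frac{32400}{1049751553} - \frac{\sqrt{8447}}{1049751553} \approx 3.0777 \cdot 10^{-5}$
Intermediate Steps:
$b{\left(S \right)} = - 6 S$ ($b{\left(S \right)} = \left(-5 + 2\right) \left(S + S\right) = - 3 \cdot 2 S = - 6 S$)
$\frac{1}{\sqrt{21801 - 13354} + \left(-138 + b{\left(7 \right)}\right)^{2}} = \frac{1}{\sqrt{21801 - 13354} + \left(-138 - 42\right)^{2}} = \frac{1}{\sqrt{8447} + \left(-138 - 42\right)^{2}} = \frac{1}{\sqrt{8447} + \left(-180\right)^{2}} = \frac{1}{\sqrt{8447} + 32400} = \frac{1}{32400 + \sqrt{8447}}$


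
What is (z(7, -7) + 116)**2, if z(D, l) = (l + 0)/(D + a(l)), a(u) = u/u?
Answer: 848241/64 ≈ 13254.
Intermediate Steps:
a(u) = 1
z(D, l) = l/(1 + D) (z(D, l) = (l + 0)/(D + 1) = l/(1 + D))
(z(7, -7) + 116)**2 = (-7/(1 + 7) + 116)**2 = (-7/8 + 116)**2 = (921/8)**2 = 848241/64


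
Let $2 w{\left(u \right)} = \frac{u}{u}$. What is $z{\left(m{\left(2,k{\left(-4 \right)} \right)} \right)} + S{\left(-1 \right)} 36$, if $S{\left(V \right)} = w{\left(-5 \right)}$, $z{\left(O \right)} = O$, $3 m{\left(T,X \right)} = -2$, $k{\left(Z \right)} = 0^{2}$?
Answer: $\frac{52}{3} \approx 17.333$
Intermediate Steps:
$k{\left(Z \right)} = 0$
$m{\left(T,X \right)} = - \frac{2}{3}$ ($m{\left(T,X \right)} = \frac{1}{3} \left(-2\right) = - \frac{2}{3}$)
$w{\left(u \right)} = \frac{1}{2}$ ($w{\left(u \right)} = \frac{u \frac{1}{u}}{2} = \frac{1}{2} \cdot 1 = \frac{1}{2}$)
$S{\left(V \right)} = \frac{1}{2}$
$z{\left(m{\left(2,k{\left(-4 \right)} \right)} \right)} + S{\left(-1 \right)} 36 = - \frac{2}{3} + \frac{1}{2} \cdot 36 = - \frac{2}{3} + 18 = \frac{52}{3}$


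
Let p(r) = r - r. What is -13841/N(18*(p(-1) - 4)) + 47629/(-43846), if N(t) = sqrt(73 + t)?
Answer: -606920115/43846 ≈ -13842.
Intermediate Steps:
p(r) = 0
-13841/N(18*(p(-1) - 4)) + 47629/(-43846) = -13841/sqrt(73 + 18*(0 - 4)) + 47629/(-43846) = -13841/sqrt(73 + 18*(-4)) + 47629*(-1/43846) = -13841/sqrt(73 - 72) - 47629/43846 = -13841/(sqrt(1)) - 47629/43846 = -13841/1 - 47629/43846 = -13841*1 - 47629/43846 = -13841 - 47629/43846 = -606920115/43846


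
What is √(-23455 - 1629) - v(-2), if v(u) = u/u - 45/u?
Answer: -47/2 + 2*I*√6271 ≈ -23.5 + 158.38*I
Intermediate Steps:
v(u) = 1 - 45/u
√(-23455 - 1629) - v(-2) = √(-23455 - 1629) - (-45 - 2)/(-2) = √(-25084) - (-1)*(-47)/2 = 2*I*√6271 - 1*47/2 = 2*I*√6271 - 47/2 = -47/2 + 2*I*√6271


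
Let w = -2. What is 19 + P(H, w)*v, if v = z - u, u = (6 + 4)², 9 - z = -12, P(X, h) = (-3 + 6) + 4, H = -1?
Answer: -534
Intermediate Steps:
P(X, h) = 7 (P(X, h) = 3 + 4 = 7)
z = 21 (z = 9 - 1*(-12) = 9 + 12 = 21)
u = 100 (u = 10² = 100)
v = -79 (v = 21 - 1*100 = 21 - 100 = -79)
19 + P(H, w)*v = 19 + 7*(-79) = 19 - 553 = -534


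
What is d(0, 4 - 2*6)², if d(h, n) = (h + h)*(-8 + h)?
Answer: 0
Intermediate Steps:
d(h, n) = 2*h*(-8 + h) (d(h, n) = (2*h)*(-8 + h) = 2*h*(-8 + h))
d(0, 4 - 2*6)² = (2*0*(-8 + 0))² = (2*0*(-8))² = 0² = 0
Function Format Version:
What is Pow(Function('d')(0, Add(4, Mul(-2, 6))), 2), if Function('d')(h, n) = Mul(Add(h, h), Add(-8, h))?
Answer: 0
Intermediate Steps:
Function('d')(h, n) = Mul(2, h, Add(-8, h)) (Function('d')(h, n) = Mul(Mul(2, h), Add(-8, h)) = Mul(2, h, Add(-8, h)))
Pow(Function('d')(0, Add(4, Mul(-2, 6))), 2) = Pow(Mul(2, 0, Add(-8, 0)), 2) = Pow(Mul(2, 0, -8), 2) = Pow(0, 2) = 0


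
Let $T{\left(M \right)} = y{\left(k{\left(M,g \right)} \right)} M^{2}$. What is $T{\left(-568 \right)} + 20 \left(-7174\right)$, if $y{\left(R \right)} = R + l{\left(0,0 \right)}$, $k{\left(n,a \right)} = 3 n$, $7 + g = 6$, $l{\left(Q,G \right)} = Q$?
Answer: $-549894776$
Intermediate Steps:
$g = -1$ ($g = -7 + 6 = -1$)
$y{\left(R \right)} = R$ ($y{\left(R \right)} = R + 0 = R$)
$T{\left(M \right)} = 3 M^{3}$ ($T{\left(M \right)} = 3 M M^{2} = 3 M^{3}$)
$T{\left(-568 \right)} + 20 \left(-7174\right) = 3 \left(-568\right)^{3} + 20 \left(-7174\right) = 3 \left(-183250432\right) - 143480 = -549751296 - 143480 = -549894776$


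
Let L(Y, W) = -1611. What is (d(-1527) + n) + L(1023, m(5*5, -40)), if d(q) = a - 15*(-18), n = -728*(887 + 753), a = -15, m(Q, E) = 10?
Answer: -1195276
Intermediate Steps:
n = -1193920 (n = -728*1640 = -1193920)
d(q) = 255 (d(q) = -15 - 15*(-18) = -15 + 270 = 255)
(d(-1527) + n) + L(1023, m(5*5, -40)) = (255 - 1193920) - 1611 = -1193665 - 1611 = -1195276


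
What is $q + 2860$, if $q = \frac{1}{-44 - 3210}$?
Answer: $\frac{9306439}{3254} \approx 2860.0$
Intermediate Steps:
$q = - \frac{1}{3254}$ ($q = \frac{1}{-3254} = - \frac{1}{3254} \approx -0.00030731$)
$q + 2860 = - \frac{1}{3254} + 2860 = \frac{9306439}{3254}$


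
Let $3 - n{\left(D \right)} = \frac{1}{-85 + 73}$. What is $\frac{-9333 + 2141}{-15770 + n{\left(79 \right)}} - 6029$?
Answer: $- \frac{1140618583}{189203} \approx -6028.5$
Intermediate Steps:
$n{\left(D \right)} = \frac{37}{12}$ ($n{\left(D \right)} = 3 - \frac{1}{-85 + 73} = 3 - \frac{1}{-12} = 3 - - \frac{1}{12} = 3 + \frac{1}{12} = \frac{37}{12}$)
$\frac{-9333 + 2141}{-15770 + n{\left(79 \right)}} - 6029 = \frac{-9333 + 2141}{-15770 + \frac{37}{12}} - 6029 = - \frac{7192}{- \frac{189203}{12}} - 6029 = \left(-7192\right) \left(- \frac{12}{189203}\right) - 6029 = \frac{86304}{189203} - 6029 = - \frac{1140618583}{189203}$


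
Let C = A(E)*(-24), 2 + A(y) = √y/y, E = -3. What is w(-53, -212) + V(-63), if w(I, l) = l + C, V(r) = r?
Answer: -227 + 8*I*√3 ≈ -227.0 + 13.856*I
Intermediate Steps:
A(y) = -2 + y^(-½) (A(y) = -2 + √y/y = -2 + y^(-½))
C = 48 + 8*I*√3 (C = (-2 + (-3)^(-½))*(-24) = (-2 - I*√3/3)*(-24) = 48 + 8*I*√3 ≈ 48.0 + 13.856*I)
w(I, l) = 48 + l + 8*I*√3 (w(I, l) = l + (48 + 8*I*√3) = 48 + l + 8*I*√3)
w(-53, -212) + V(-63) = (48 - 212 + 8*I*√3) - 63 = (-164 + 8*I*√3) - 63 = -227 + 8*I*√3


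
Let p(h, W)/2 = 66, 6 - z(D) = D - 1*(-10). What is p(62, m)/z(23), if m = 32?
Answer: -44/9 ≈ -4.8889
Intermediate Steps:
z(D) = -4 - D (z(D) = 6 - (D - 1*(-10)) = 6 - (D + 10) = 6 - (10 + D) = 6 + (-10 - D) = -4 - D)
p(h, W) = 132 (p(h, W) = 2*66 = 132)
p(62, m)/z(23) = 132/(-4 - 1*23) = 132/(-4 - 23) = 132/(-27) = 132*(-1/27) = -44/9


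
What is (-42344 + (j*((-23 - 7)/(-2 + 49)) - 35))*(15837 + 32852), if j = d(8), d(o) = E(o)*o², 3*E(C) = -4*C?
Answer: -95982232437/47 ≈ -2.0422e+9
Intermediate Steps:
E(C) = -4*C/3 (E(C) = (-4*C)/3 = -4*C/3)
d(o) = -4*o³/3 (d(o) = (-4*o/3)*o² = -4*o³/3)
j = -2048/3 (j = -4/3*8³ = -4/3*512 = -2048/3 ≈ -682.67)
(-42344 + (j*((-23 - 7)/(-2 + 49)) - 35))*(15837 + 32852) = (-42344 + (-2048*(-23 - 7)/(3*(-2 + 49)) - 35))*(15837 + 32852) = (-42344 + (-(-20480)/47 - 35))*48689 = (-42344 + (-2048/3*(-30/47) - 35))*48689 = (-42344 + (20480/47 - 35))*48689 = (-42344 + 18835/47)*48689 = -1971333/47*48689 = -95982232437/47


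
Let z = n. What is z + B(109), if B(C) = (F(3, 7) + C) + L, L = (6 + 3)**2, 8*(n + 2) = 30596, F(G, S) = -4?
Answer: 8017/2 ≈ 4008.5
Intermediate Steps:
n = 7645/2 (n = -2 + (1/8)*30596 = -2 + 7649/2 = 7645/2 ≈ 3822.5)
L = 81 (L = 9**2 = 81)
z = 7645/2 ≈ 3822.5
B(C) = 77 + C (B(C) = (-4 + C) + 81 = 77 + C)
z + B(109) = 7645/2 + (77 + 109) = 7645/2 + 186 = 8017/2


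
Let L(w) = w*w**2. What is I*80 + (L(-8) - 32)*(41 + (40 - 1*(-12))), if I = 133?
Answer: -39952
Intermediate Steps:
L(w) = w**3
I*80 + (L(-8) - 32)*(41 + (40 - 1*(-12))) = 133*80 + ((-8)**3 - 32)*(41 + (40 - 1*(-12))) = 10640 + (-512 - 32)*(41 + (40 + 12)) = 10640 - 544*(41 + 52) = 10640 - 544*93 = 10640 - 50592 = -39952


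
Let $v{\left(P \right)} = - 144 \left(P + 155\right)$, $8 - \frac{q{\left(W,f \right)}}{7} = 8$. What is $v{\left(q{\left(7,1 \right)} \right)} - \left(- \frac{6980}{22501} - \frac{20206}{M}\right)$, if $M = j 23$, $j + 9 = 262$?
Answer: $- \frac{2921936408254}{130933319} \approx -22316.0$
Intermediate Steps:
$j = 253$ ($j = -9 + 262 = 253$)
$M = 5819$ ($M = 253 \cdot 23 = 5819$)
$q{\left(W,f \right)} = 0$ ($q{\left(W,f \right)} = 56 - 56 = 0$)
$v{\left(P \right)} = -22320 - 144 P$ ($v{\left(P \right)} = - 144 \left(155 + P\right) = -22320 - 144 P$)
$v{\left(q{\left(7,1 \right)} \right)} - \left(- \frac{6980}{22501} - \frac{20206}{M}\right) = \left(-22320 - 0\right) - \left(- \frac{6980}{22501} - \frac{20206}{5819}\right) = \left(-22320 + 0\right) - \left(\left(-6980\right) \frac{1}{22501} - \frac{20206}{5819}\right) = -22320 - \left(- \frac{6980}{22501} - \frac{20206}{5819}\right) = -22320 - - \frac{495271826}{130933319} = -22320 + \frac{495271826}{130933319} = - \frac{2921936408254}{130933319}$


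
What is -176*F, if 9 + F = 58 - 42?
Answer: -1232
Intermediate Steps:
F = 7 (F = -9 + (58 - 42) = -9 + 16 = 7)
-176*F = -176*7 = -1232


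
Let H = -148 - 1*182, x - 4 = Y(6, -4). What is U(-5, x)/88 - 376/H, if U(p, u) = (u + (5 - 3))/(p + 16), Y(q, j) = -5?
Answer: 16559/14520 ≈ 1.1404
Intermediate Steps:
x = -1 (x = 4 - 5 = -1)
U(p, u) = (2 + u)/(16 + p) (U(p, u) = (u + 2)/(16 + p) = (2 + u)/(16 + p))
H = -330 (H = -148 - 182 = -330)
U(-5, x)/88 - 376/H = ((2 - 1)/(16 - 5))/88 - 376/(-330) = (1/11)*(1/88) - 376*(-1/330) = ((1/11)*1)*(1/88) + 188/165 = (1/11)*(1/88) + 188/165 = 1/968 + 188/165 = 16559/14520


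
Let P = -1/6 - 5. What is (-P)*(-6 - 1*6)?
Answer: -62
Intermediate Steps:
P = -31/6 (P = -1*1/6 - 5 = -1/6 - 5 = -31/6 ≈ -5.1667)
(-P)*(-6 - 1*6) = (-1*(-31/6))*(-6 - 1*6) = 31*(-6 - 6)/6 = (31/6)*(-12) = -62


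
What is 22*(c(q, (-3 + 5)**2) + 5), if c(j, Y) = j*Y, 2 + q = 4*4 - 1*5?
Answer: 902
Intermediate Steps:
q = 9 (q = -2 + (4*4 - 1*5) = -2 + (16 - 5) = -2 + 11 = 9)
c(j, Y) = Y*j
22*(c(q, (-3 + 5)**2) + 5) = 22*((-3 + 5)**2*9 + 5) = 22*(2**2*9 + 5) = 22*(4*9 + 5) = 22*(36 + 5) = 22*41 = 902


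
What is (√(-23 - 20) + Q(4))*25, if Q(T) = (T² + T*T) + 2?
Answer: 850 + 25*I*√43 ≈ 850.0 + 163.94*I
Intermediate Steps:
Q(T) = 2 + 2*T² (Q(T) = (T² + T²) + 2 = 2*T² + 2 = 2 + 2*T²)
(√(-23 - 20) + Q(4))*25 = (√(-23 - 20) + (2 + 2*4²))*25 = (√(-43) + (2 + 2*16))*25 = (I*√43 + (2 + 32))*25 = (I*√43 + 34)*25 = (34 + I*√43)*25 = 850 + 25*I*√43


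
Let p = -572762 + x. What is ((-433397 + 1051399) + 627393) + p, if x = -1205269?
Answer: -532636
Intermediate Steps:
p = -1778031 (p = -572762 - 1205269 = -1778031)
((-433397 + 1051399) + 627393) + p = ((-433397 + 1051399) + 627393) - 1778031 = (618002 + 627393) - 1778031 = 1245395 - 1778031 = -532636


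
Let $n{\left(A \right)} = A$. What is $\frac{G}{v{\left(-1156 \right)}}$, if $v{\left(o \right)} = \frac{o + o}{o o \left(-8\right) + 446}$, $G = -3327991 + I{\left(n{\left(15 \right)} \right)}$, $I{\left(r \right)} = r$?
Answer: $- \frac{4447108601274}{289} \approx -1.5388 \cdot 10^{10}$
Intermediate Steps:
$G = -3327976$ ($G = -3327991 + 15 = -3327976$)
$v{\left(o \right)} = \frac{2 o}{446 - 8 o^{2}}$ ($v{\left(o \right)} = \frac{2 o}{o^{2} \left(-8\right) + 446} = \frac{2 o}{- 8 o^{2} + 446} = \frac{2 o}{446 - 8 o^{2}}$)
$\frac{G}{v{\left(-1156 \right)}} = - \frac{3327976}{\left(-1\right) \left(-1156\right) \frac{1}{-223 + 4 \left(-1156\right)^{2}}} = - \frac{3327976}{\left(-1\right) \left(-1156\right) \frac{1}{-223 + 4 \cdot 1336336}} = - \frac{3327976}{\left(-1\right) \left(-1156\right) \frac{1}{-223 + 5345344}} = - \frac{3327976}{\left(-1\right) \left(-1156\right) \frac{1}{5345121}} = - \frac{3327976}{\frac{1156}{5345121}} = \left(-3327976\right) \frac{5345121}{1156} = - \frac{4447108601274}{289}$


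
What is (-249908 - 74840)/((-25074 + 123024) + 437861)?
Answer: -324748/535811 ≈ -0.60609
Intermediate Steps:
(-249908 - 74840)/((-25074 + 123024) + 437861) = -324748/(97950 + 437861) = -324748/535811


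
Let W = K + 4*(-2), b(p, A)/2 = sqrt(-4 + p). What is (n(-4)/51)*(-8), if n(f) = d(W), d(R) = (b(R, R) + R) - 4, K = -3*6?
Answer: 80/17 - 16*I*sqrt(30)/51 ≈ 4.7059 - 1.7183*I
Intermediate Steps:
b(p, A) = 2*sqrt(-4 + p)
K = -18
W = -26 (W = -18 + 4*(-2) = -18 - 8 = -26)
d(R) = -4 + R + 2*sqrt(-4 + R) (d(R) = (2*sqrt(-4 + R) + R) - 4 = (R + 2*sqrt(-4 + R)) - 4 = -4 + R + 2*sqrt(-4 + R))
n(f) = -30 + 2*I*sqrt(30) (n(f) = -4 - 26 + 2*sqrt(-4 - 26) = -4 - 26 + 2*sqrt(-30) = -4 - 26 + 2*(I*sqrt(30)) = -4 - 26 + 2*I*sqrt(30) = -30 + 2*I*sqrt(30))
(n(-4)/51)*(-8) = ((-30 + 2*I*sqrt(30))/51)*(-8) = ((-30 + 2*I*sqrt(30))*(1/51))*(-8) = (-10/17 + 2*I*sqrt(30)/51)*(-8) = 80/17 - 16*I*sqrt(30)/51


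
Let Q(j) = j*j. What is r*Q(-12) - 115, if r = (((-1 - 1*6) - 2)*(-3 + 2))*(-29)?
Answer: -37699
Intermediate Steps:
Q(j) = j²
r = -261 (r = (((-1 - 6) - 2)*(-1))*(-29) = ((-7 - 2)*(-1))*(-29) = -9*(-1)*(-29) = 9*(-29) = -261)
r*Q(-12) - 115 = -261*(-12)² - 115 = -261*144 - 115 = -37584 - 115 = -37699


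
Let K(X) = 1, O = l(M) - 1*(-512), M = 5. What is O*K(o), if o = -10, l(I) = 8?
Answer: 520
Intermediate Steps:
O = 520 (O = 8 - 1*(-512) = 8 + 512 = 520)
O*K(o) = 520*1 = 520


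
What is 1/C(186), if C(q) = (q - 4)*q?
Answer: 1/33852 ≈ 2.9540e-5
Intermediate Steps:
C(q) = q*(-4 + q) (C(q) = (-4 + q)*q = q*(-4 + q))
1/C(186) = 1/(186*(-4 + 186)) = 1/(186*182) = 1/33852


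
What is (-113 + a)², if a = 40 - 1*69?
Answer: 20164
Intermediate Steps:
a = -29 (a = 40 - 69 = -29)
(-113 + a)² = (-113 - 29)² = (-142)² = 20164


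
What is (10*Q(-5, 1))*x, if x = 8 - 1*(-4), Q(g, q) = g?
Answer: -600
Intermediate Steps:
x = 12 (x = 8 + 4 = 12)
(10*Q(-5, 1))*x = (10*(-5))*12 = -50*12 = -600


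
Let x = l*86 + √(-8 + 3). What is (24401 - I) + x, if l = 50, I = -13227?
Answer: 41928 + I*√5 ≈ 41928.0 + 2.2361*I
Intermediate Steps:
x = 4300 + I*√5 (x = 50*86 + √(-8 + 3) = 4300 + √(-5) = 4300 + I*√5 ≈ 4300.0 + 2.2361*I)
(24401 - I) + x = (24401 - 1*(-13227)) + (4300 + I*√5) = (24401 + 13227) + (4300 + I*√5) = 37628 + (4300 + I*√5) = 41928 + I*√5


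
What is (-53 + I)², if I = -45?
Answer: 9604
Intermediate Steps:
(-53 + I)² = (-53 - 45)² = (-98)² = 9604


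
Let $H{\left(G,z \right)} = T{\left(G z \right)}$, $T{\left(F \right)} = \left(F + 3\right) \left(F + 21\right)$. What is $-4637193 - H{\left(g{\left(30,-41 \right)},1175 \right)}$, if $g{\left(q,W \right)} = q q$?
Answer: $-1118336267256$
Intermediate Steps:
$T{\left(F \right)} = \left(3 + F\right) \left(21 + F\right)$
$g{\left(q,W \right)} = q^{2}$
$H{\left(G,z \right)} = 63 + G^{2} z^{2} + 24 G z$ ($H{\left(G,z \right)} = 63 + \left(G z\right)^{2} + 24 G z = 63 + G^{2} z^{2} + 24 G z$)
$-4637193 - H{\left(g{\left(30,-41 \right)},1175 \right)} = -4637193 - \left(63 + \left(30^{2}\right)^{2} \cdot 1175^{2} + 24 \cdot 30^{2} \cdot 1175\right) = -4637193 - \left(63 + 900^{2} \cdot 1380625 + 24 \cdot 900 \cdot 1175\right) = -4637193 - \left(63 + 810000 \cdot 1380625 + 25380000\right) = -4637193 - \left(63 + 1118306250000 + 25380000\right) = -4637193 - 1118331630063 = -1118336267256$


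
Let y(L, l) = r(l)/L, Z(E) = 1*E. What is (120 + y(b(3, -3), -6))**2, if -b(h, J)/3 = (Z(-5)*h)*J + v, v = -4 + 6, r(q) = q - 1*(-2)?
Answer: 286421776/19881 ≈ 14407.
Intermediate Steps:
r(q) = 2 + q (r(q) = q + 2 = 2 + q)
v = 2
Z(E) = E
b(h, J) = -6 + 15*J*h (b(h, J) = -3*((-5*h)*J + 2) = -3*(-5*J*h + 2) = -3*(2 - 5*J*h) = -6 + 15*J*h)
y(L, l) = (2 + l)/L
(120 + y(b(3, -3), -6))**2 = (120 + (2 - 6)/(-6 + 15*(-3)*3))**2 = (120 - 4/(-6 - 135))**2 = (120 - 4/(-141))**2 = (120 - 1/141*(-4))**2 = (120 + 4/141)**2 = (16924/141)**2 = 286421776/19881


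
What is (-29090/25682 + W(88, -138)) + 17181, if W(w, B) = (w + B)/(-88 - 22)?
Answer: 2426737641/141251 ≈ 17180.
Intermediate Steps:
W(w, B) = -B/110 - w/110 (W(w, B) = (B + w)/(-110) = (B + w)*(-1/110) = -B/110 - w/110)
(-29090/25682 + W(88, -138)) + 17181 = (-29090/25682 + (-1/110*(-138) - 1/110*88)) + 17181 = (-29090*1/25682 + (69/55 - ⅘)) + 17181 = (-14545/12841 + 5/11) + 17181 = -95790/141251 + 17181 = 2426737641/141251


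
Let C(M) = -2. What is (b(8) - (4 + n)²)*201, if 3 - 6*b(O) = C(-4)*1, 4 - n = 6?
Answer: -1273/2 ≈ -636.50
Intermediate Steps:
n = -2 (n = 4 - 1*6 = 4 - 6 = -2)
b(O) = ⅚ (b(O) = ½ - (-1)/3 = ½ - ⅙*(-2) = ½ + ⅓ = ⅚)
(b(8) - (4 + n)²)*201 = (⅚ - (4 - 2)²)*201 = (⅚ - 1*2²)*201 = (⅚ - 1*4)*201 = (⅚ - 4)*201 = -19/6*201 = -1273/2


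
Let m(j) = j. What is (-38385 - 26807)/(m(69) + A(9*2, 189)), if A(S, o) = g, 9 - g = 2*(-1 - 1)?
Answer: -32596/41 ≈ -795.02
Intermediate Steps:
g = 13 (g = 9 - 2*(-1 - 1) = 9 - 2*(-2) = 9 - 1*(-4) = 9 + 4 = 13)
A(S, o) = 13
(-38385 - 26807)/(m(69) + A(9*2, 189)) = (-38385 - 26807)/(69 + 13) = -65192/82 = -65192*1/82 = -32596/41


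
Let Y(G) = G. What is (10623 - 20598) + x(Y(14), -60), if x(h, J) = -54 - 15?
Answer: -10044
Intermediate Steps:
x(h, J) = -69
(10623 - 20598) + x(Y(14), -60) = (10623 - 20598) - 69 = -9975 - 69 = -10044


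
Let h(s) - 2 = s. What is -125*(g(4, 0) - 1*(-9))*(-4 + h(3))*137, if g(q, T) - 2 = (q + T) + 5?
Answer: -342500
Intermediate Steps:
g(q, T) = 7 + T + q (g(q, T) = 2 + ((q + T) + 5) = 2 + ((T + q) + 5) = 2 + (5 + T + q) = 7 + T + q)
h(s) = 2 + s
-125*(g(4, 0) - 1*(-9))*(-4 + h(3))*137 = -125*((7 + 0 + 4) - 1*(-9))*(-4 + (2 + 3))*137 = -125*(11 + 9)*(-4 + 5)*137 = -2500*137 = -342500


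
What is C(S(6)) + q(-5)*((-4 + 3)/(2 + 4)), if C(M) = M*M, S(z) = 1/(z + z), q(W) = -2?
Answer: 49/144 ≈ 0.34028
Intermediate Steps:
S(z) = 1/(2*z)
C(M) = M²
C(S(6)) + q(-5)*((-4 + 3)/(2 + 4)) = ((½)/6)² - 2*(-4 + 3)/(2 + 4) = ((½)*(⅙))² - (-2)/6 = (1/12)² - (-2)/6 = 1/144 - 2*(-⅙) = 1/144 + ⅓ = 49/144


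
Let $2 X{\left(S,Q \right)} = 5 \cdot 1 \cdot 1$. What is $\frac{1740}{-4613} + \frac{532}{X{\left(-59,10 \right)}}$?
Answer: $\frac{4899532}{23065} \approx 212.42$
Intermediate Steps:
$X{\left(S,Q \right)} = \frac{5}{2}$ ($X{\left(S,Q \right)} = \frac{5 \cdot 1 \cdot 1}{2} = \frac{5 \cdot 1}{2} = \frac{1}{2} \cdot 5 = \frac{5}{2}$)
$\frac{1740}{-4613} + \frac{532}{X{\left(-59,10 \right)}} = \frac{1740}{-4613} + \frac{532}{\frac{5}{2}} = 1740 \left(- \frac{1}{4613}\right) + 532 \cdot \frac{2}{5} = - \frac{1740}{4613} + \frac{1064}{5} = \frac{4899532}{23065}$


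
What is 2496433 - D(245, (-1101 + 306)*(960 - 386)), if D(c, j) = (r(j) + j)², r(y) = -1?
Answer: -208235485128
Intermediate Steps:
D(c, j) = (-1 + j)²
2496433 - D(245, (-1101 + 306)*(960 - 386)) = 2496433 - (-1 + (-1101 + 306)*(960 - 386))² = 2496433 - (-1 - 795*574)² = 2496433 - (-1 - 456330)² = 2496433 - 1*(-456331)² = 2496433 - 1*208237981561 = 2496433 - 208237981561 = -208235485128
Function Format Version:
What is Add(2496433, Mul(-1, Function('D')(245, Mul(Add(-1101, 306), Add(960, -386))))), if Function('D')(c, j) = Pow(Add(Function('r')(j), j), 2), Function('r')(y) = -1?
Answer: -208235485128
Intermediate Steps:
Function('D')(c, j) = Pow(Add(-1, j), 2)
Add(2496433, Mul(-1, Function('D')(245, Mul(Add(-1101, 306), Add(960, -386))))) = Add(2496433, Mul(-1, Pow(Add(-1, Mul(Add(-1101, 306), Add(960, -386))), 2))) = Add(2496433, Mul(-1, Pow(Add(-1, Mul(-795, 574)), 2))) = Add(2496433, Mul(-1, Pow(Add(-1, -456330), 2))) = Add(2496433, Mul(-1, Pow(-456331, 2))) = Add(2496433, Mul(-1, 208237981561)) = Add(2496433, -208237981561) = -208235485128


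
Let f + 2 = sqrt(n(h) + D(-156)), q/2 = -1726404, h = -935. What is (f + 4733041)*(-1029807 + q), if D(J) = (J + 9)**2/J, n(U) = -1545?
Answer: -21216391616985 - 13447845*I*sqrt(126451)/26 ≈ -2.1216e+13 - 1.8392e+8*I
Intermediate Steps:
q = -3452808 (q = 2*(-1726404) = -3452808)
D(J) = (9 + J)**2/J
f = -2 + 3*I*sqrt(126451)/26 (f = -2 + sqrt(-1545 + (9 - 156)**2/(-156)) = -2 + sqrt(-1545 - 1/156*(-147)**2) = -2 + sqrt(-1545 - 1/156*21609) = -2 + sqrt(-1545 - 7203/52) = -2 + sqrt(-87543/52) = -2 + 3*I*sqrt(126451)/26 ≈ -2.0 + 41.031*I)
(f + 4733041)*(-1029807 + q) = ((-2 + 3*I*sqrt(126451)/26) + 4733041)*(-1029807 - 3452808) = (4733039 + 3*I*sqrt(126451)/26)*(-4482615) = -21216391616985 - 13447845*I*sqrt(126451)/26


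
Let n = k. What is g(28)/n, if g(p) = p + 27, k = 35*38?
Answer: 11/266 ≈ 0.041353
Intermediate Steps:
k = 1330
g(p) = 27 + p
n = 1330
g(28)/n = (27 + 28)/1330 = 55*(1/1330) = 11/266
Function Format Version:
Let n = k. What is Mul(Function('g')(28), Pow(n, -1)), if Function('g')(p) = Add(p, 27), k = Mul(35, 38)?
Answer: Rational(11, 266) ≈ 0.041353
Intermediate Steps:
k = 1330
Function('g')(p) = Add(27, p)
n = 1330
Mul(Function('g')(28), Pow(n, -1)) = Mul(Add(27, 28), Pow(1330, -1)) = Mul(55, Rational(1, 1330)) = Rational(11, 266)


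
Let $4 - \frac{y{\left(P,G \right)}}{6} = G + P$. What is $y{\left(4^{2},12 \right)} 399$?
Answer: $-57456$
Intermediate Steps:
$y{\left(P,G \right)} = 24 - 6 G - 6 P$ ($y{\left(P,G \right)} = 24 - 6 \left(G + P\right) = 24 - \left(6 G + 6 P\right) = 24 - 6 G - 6 P$)
$y{\left(4^{2},12 \right)} 399 = \left(24 - 72 - 6 \cdot 4^{2}\right) 399 = \left(24 - 72 - 96\right) 399 = \left(-144\right) 399 = -57456$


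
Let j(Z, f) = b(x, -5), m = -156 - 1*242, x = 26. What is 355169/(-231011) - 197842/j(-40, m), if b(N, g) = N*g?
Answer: 22828753146/15015715 ≈ 1520.3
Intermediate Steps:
m = -398 (m = -156 - 242 = -398)
j(Z, f) = -130 (j(Z, f) = 26*(-5) = -130)
355169/(-231011) - 197842/j(-40, m) = 355169/(-231011) - 197842/(-130) = 355169*(-1/231011) - 197842*(-1/130) = -355169/231011 + 98921/65 = 22828753146/15015715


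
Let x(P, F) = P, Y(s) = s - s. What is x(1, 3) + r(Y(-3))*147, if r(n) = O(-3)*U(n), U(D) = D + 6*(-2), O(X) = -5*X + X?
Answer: -21167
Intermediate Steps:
O(X) = -4*X
Y(s) = 0
U(D) = -12 + D (U(D) = D - 12 = -12 + D)
r(n) = -144 + 12*n (r(n) = (-4*(-3))*(-12 + n) = 12*(-12 + n) = -144 + 12*n)
x(1, 3) + r(Y(-3))*147 = 1 + (-144 + 12*0)*147 = 1 + (-144 + 0)*147 = 1 - 144*147 = 1 - 21168 = -21167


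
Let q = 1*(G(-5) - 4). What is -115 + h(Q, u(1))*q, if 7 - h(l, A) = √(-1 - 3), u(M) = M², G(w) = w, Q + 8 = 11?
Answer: -178 + 18*I ≈ -178.0 + 18.0*I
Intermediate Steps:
Q = 3 (Q = -8 + 11 = 3)
h(l, A) = 7 - 2*I (h(l, A) = 7 - √(-1 - 3) = 7 - √(-4) = 7 - 2*I)
q = -9 (q = 1*(-5 - 4) = 1*(-9) = -9)
-115 + h(Q, u(1))*q = -115 + (7 - 2*I)*(-9) = -115 + (-63 + 18*I) = -178 + 18*I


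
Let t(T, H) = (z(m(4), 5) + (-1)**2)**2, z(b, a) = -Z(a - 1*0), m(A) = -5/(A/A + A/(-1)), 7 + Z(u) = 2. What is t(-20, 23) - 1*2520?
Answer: -2484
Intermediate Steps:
Z(u) = -5 (Z(u) = -7 + 2 = -5)
m(A) = -5/(1 - A) (m(A) = -5/(1 + A*(-1)) = -5/(1 - A))
z(b, a) = 5 (z(b, a) = -1*(-5) = 5)
t(T, H) = 36 (t(T, H) = (5 + (-1)**2)**2 = (5 + 1)**2 = 6**2 = 36)
t(-20, 23) - 1*2520 = 36 - 1*2520 = 36 - 2520 = -2484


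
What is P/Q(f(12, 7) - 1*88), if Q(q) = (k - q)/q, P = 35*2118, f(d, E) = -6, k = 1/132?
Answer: -919805040/12409 ≈ -74124.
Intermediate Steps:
k = 1/132 ≈ 0.0075758
P = 74130
Q(q) = (1/132 - q)/q
P/Q(f(12, 7) - 1*88) = 74130/(((1/132 - (-6 - 1*88))/(-6 - 1*88))) = 74130/(((1/132 - (-6 - 88))/(-6 - 88))) = 74130/(((1/132 - 1*(-94))/(-94))) = 74130/((-(1/132 + 94)/94)) = 74130/((-1/94*12409/132)) = 74130/(-12409/12408) = 74130*(-12408/12409) = -919805040/12409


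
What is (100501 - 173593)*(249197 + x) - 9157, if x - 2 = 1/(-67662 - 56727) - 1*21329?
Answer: -690586299772847/41463 ≈ -1.6655e+10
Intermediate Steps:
x = -2652844204/124389 (x = 2 + (1/(-67662 - 56727) - 1*21329) = 2 + (1/(-124389) - 21329) = 2 + (-1/124389 - 21329) = 2 - 2653092982/124389 = -2652844204/124389 ≈ -21327.)
(100501 - 173593)*(249197 + x) - 9157 = (100501 - 173593)*(249197 - 2652844204/124389) - 9157 = -73092*28344521429/124389 - 9157 = -690585920096156/41463 - 9157 = -690586299772847/41463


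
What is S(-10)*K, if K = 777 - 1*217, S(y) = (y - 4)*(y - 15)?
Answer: 196000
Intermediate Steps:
S(y) = (-15 + y)*(-4 + y) (S(y) = (-4 + y)*(-15 + y) = (-15 + y)*(-4 + y))
K = 560 (K = 777 - 217 = 560)
S(-10)*K = (60 + (-10)**2 - 19*(-10))*560 = (60 + 100 + 190)*560 = 350*560 = 196000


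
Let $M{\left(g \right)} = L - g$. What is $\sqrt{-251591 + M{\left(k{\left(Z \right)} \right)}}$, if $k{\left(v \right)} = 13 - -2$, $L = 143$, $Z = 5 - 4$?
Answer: $i \sqrt{251463} \approx 501.46 i$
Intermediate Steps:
$Z = 1$ ($Z = 5 - 4 = 1$)
$k{\left(v \right)} = 15$ ($k{\left(v \right)} = 13 + 2 = 15$)
$M{\left(g \right)} = 143 - g$
$\sqrt{-251591 + M{\left(k{\left(Z \right)} \right)}} = \sqrt{-251591 + \left(143 - 15\right)} = \sqrt{-251591 + 128} = \sqrt{-251463} = i \sqrt{251463}$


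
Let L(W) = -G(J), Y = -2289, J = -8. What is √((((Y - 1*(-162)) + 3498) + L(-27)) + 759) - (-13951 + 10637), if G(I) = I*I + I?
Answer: 3314 + √2074 ≈ 3359.5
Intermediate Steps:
G(I) = I + I² (G(I) = I² + I = I + I²)
L(W) = -56 (L(W) = -(-8)*(1 - 8) = -(-8)*(-7) = -1*56 = -56)
√((((Y - 1*(-162)) + 3498) + L(-27)) + 759) - (-13951 + 10637) = √((((-2289 - 1*(-162)) + 3498) - 56) + 759) - (-13951 + 10637) = √((((-2289 + 162) + 3498) - 56) + 759) - 1*(-3314) = √(((-2127 + 3498) - 56) + 759) + 3314 = √((1371 - 56) + 759) + 3314 = √(1315 + 759) + 3314 = √2074 + 3314 = 3314 + √2074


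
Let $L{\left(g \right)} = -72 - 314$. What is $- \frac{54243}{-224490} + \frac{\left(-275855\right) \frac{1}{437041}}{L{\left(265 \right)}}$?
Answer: $\frac{109673843627}{450844939985} \approx 0.24326$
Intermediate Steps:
$L{\left(g \right)} = -386$
$- \frac{54243}{-224490} + \frac{\left(-275855\right) \frac{1}{437041}}{L{\left(265 \right)}} = - \frac{54243}{-224490} + \frac{\left(-275855\right) \frac{1}{437041}}{-386} = \left(-54243\right) \left(- \frac{1}{224490}\right) + \left(-275855\right) \frac{1}{437041} \left(- \frac{1}{386}\right) = \frac{2583}{10690} - - \frac{275855}{168697826} = \frac{2583}{10690} + \frac{275855}{168697826} = \frac{109673843627}{450844939985}$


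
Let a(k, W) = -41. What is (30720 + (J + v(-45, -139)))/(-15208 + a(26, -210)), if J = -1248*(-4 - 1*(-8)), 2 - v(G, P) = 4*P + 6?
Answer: -8760/5083 ≈ -1.7234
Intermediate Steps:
v(G, P) = -4 - 4*P (v(G, P) = 2 - (4*P + 6) = 2 - (6 + 4*P) = 2 + (-6 - 4*P) = -4 - 4*P)
J = -4992 (J = -1248*(-4 + 8) = -1248*4 = -4992)
(30720 + (J + v(-45, -139)))/(-15208 + a(26, -210)) = (30720 + (-4992 + (-4 - 4*(-139))))/(-15208 - 41) = (30720 + (-4992 + (-4 + 556)))/(-15249) = (30720 + (-4992 + 552))*(-1/15249) = (30720 - 4440)*(-1/15249) = 26280*(-1/15249) = -8760/5083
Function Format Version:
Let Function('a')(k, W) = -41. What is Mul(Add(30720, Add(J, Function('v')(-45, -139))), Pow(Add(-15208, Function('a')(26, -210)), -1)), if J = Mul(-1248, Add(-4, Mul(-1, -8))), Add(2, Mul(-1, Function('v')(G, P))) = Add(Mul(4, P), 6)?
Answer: Rational(-8760, 5083) ≈ -1.7234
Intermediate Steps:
Function('v')(G, P) = Add(-4, Mul(-4, P)) (Function('v')(G, P) = Add(2, Mul(-1, Add(Mul(4, P), 6))) = Add(2, Mul(-1, Add(6, Mul(4, P)))) = Add(2, Add(-6, Mul(-4, P))) = Add(-4, Mul(-4, P)))
J = -4992 (J = Mul(-1248, Add(-4, 8)) = Mul(-1248, 4) = -4992)
Mul(Add(30720, Add(J, Function('v')(-45, -139))), Pow(Add(-15208, Function('a')(26, -210)), -1)) = Mul(Add(30720, Add(-4992, Add(-4, Mul(-4, -139)))), Pow(Add(-15208, -41), -1)) = Mul(Add(30720, Add(-4992, Add(-4, 556))), Pow(-15249, -1)) = Mul(Add(30720, Add(-4992, 552)), Rational(-1, 15249)) = Mul(Add(30720, -4440), Rational(-1, 15249)) = Mul(26280, Rational(-1, 15249)) = Rational(-8760, 5083)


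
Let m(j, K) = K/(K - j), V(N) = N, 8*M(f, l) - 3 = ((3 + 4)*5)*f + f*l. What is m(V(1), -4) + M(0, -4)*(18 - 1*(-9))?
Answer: 437/40 ≈ 10.925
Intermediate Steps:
M(f, l) = 3/8 + 35*f/8 + f*l/8 (M(f, l) = 3/8 + (((3 + 4)*5)*f + f*l)/8 = 3/8 + ((7*5)*f + f*l)/8 = 3/8 + (35*f + f*l)/8 = 3/8 + (35*f/8 + f*l/8) = 3/8 + 35*f/8 + f*l/8)
m(V(1), -4) + M(0, -4)*(18 - 1*(-9)) = -4/(-4 - 1*1) + (3/8 + (35/8)*0 + (⅛)*0*(-4))*(18 - 1*(-9)) = -4/(-4 - 1) + (3/8 + 0 + 0)*(18 + 9) = -4/(-5) + (3/8)*27 = -4*(-⅕) + 81/8 = ⅘ + 81/8 = 437/40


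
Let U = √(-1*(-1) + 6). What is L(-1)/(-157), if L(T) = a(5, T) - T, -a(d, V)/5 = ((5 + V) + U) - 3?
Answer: 4/157 + 5*√7/157 ≈ 0.10974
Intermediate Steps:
U = √7 (U = √(1 + 6) = √7 ≈ 2.6458)
a(d, V) = -10 - 5*V - 5*√7 (a(d, V) = -5*(((5 + V) + √7) - 3) = -5*((5 + V + √7) - 3) = -5*(2 + V + √7) = -10 - 5*V - 5*√7)
L(T) = -10 - 6*T - 5*√7 (L(T) = (-10 - 5*T - 5*√7) - T = -10 - 6*T - 5*√7)
L(-1)/(-157) = (-10 - 6*(-1) - 5*√7)/(-157) = -(-10 + 6 - 5*√7)/157 = -(-4 - 5*√7)/157 = 4/157 + 5*√7/157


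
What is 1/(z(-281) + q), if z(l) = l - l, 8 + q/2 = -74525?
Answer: -1/149066 ≈ -6.7084e-6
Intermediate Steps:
q = -149066 (q = -16 + 2*(-74525) = -16 - 149050 = -149066)
z(l) = 0
1/(z(-281) + q) = 1/(0 - 149066) = 1/(-149066) = -1/149066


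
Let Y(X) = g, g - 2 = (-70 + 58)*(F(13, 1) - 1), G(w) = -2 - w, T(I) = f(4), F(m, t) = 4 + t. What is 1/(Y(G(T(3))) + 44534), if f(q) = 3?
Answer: 1/44488 ≈ 2.2478e-5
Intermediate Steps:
T(I) = 3
g = -46 (g = 2 + (-70 + 58)*((4 + 1) - 1) = 2 - 12*(5 - 1) = 2 - 12*4 = 2 - 48 = -46)
Y(X) = -46
1/(Y(G(T(3))) + 44534) = 1/(-46 + 44534) = 1/44488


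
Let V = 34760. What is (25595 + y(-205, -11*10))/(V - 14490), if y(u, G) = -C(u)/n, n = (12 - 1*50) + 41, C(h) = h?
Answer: 7699/6081 ≈ 1.2661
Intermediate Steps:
n = 3 (n = (12 - 50) + 41 = -38 + 41 = 3)
y(u, G) = -u/3
(25595 + y(-205, -11*10))/(V - 14490) = (25595 - ⅓*(-205))/(34760 - 14490) = (25595 + 205/3)/20270 = (76990/3)*(1/20270) = 7699/6081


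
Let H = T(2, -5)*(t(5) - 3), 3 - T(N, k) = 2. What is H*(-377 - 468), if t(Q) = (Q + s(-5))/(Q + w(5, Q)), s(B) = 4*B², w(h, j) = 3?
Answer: -68445/8 ≈ -8555.6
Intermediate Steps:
T(N, k) = 1 (T(N, k) = 3 - 1*2 = 3 - 2 = 1)
t(Q) = (100 + Q)/(3 + Q) (t(Q) = (Q + 4*(-5)²)/(Q + 3) = (Q + 4*25)/(3 + Q) = (Q + 100)/(3 + Q) = (100 + Q)/(3 + Q))
H = 81/8 (H = 1*((100 + 5)/(3 + 5) - 3) = 1*(105/8 - 3) = 1*(81/8) = 81/8 ≈ 10.125)
H*(-377 - 468) = 81*(-377 - 468)/8 = (81/8)*(-845) = -68445/8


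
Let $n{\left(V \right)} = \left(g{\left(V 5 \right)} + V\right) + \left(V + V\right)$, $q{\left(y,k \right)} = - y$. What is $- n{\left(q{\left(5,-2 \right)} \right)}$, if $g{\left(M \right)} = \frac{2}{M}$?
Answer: $\frac{377}{25} \approx 15.08$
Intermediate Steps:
$n{\left(V \right)} = 3 V + \frac{2}{5 V}$ ($n{\left(V \right)} = \left(\frac{2}{V 5} + V\right) + \left(V + V\right) = \left(\frac{2}{5 V} + V\right) + 2 V = \left(V + \frac{2}{5 V}\right) + 2 V = 3 V + \frac{2}{5 V}$)
$- n{\left(q{\left(5,-2 \right)} \right)} = - (3 \left(\left(-1\right) 5\right) + \frac{2}{5 \left(\left(-1\right) 5\right)}) = - (3 \left(-5\right) + \frac{2}{5 \left(-5\right)}) = - (-15 + \frac{2}{5} \left(- \frac{1}{5}\right)) = - (-15 - \frac{2}{25}) = \left(-1\right) \left(- \frac{377}{25}\right) = \frac{377}{25}$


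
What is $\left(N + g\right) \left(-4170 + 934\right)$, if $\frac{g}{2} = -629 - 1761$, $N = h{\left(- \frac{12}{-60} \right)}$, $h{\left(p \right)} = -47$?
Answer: $15620172$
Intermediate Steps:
$N = -47$
$g = -4780$ ($g = 2 \left(-629 - 1761\right) = 2 \left(-2390\right) = -4780$)
$\left(N + g\right) \left(-4170 + 934\right) = \left(-47 - 4780\right) \left(-4170 + 934\right) = \left(-4827\right) \left(-3236\right) = 15620172$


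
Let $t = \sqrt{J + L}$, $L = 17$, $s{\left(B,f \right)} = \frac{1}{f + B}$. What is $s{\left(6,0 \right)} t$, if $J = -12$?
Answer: $\frac{\sqrt{5}}{6} \approx 0.37268$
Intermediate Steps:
$s{\left(B,f \right)} = \frac{1}{B + f}$
$t = \sqrt{5}$ ($t = \sqrt{-12 + 17} = \sqrt{5} \approx 2.2361$)
$s{\left(6,0 \right)} t = \frac{\sqrt{5}}{6 + 0} = \frac{\sqrt{5}}{6}$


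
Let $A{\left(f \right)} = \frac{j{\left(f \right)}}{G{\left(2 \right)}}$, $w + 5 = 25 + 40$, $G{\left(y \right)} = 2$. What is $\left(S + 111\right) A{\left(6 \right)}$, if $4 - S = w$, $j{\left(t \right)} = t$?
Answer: $165$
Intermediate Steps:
$w = 60$ ($w = -5 + \left(25 + 40\right) = -5 + 65 = 60$)
$A{\left(f \right)} = \frac{f}{2}$
$S = -56$ ($S = 4 - 60 = -56$)
$\left(S + 111\right) A{\left(6 \right)} = \left(-56 + 111\right) \frac{1}{2} \cdot 6 = 55 \cdot 3 = 165$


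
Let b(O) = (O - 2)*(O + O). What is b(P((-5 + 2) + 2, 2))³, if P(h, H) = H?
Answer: 0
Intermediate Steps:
b(O) = 2*O*(-2 + O) (b(O) = (-2 + O)*(2*O) = 2*O*(-2 + O))
b(P((-5 + 2) + 2, 2))³ = (2*2*(-2 + 2))³ = (2*2*0)³ = 0³ = 0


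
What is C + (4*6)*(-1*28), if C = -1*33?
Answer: -705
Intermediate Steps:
C = -33
C + (4*6)*(-1*28) = -33 + (4*6)*(-1*28) = -33 + 24*(-28) = -33 - 672 = -705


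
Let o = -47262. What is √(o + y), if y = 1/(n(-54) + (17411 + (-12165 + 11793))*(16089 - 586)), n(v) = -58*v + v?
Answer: I*√3297933670602333008855/264158695 ≈ 217.4*I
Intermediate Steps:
n(v) = -57*v
y = 1/264158695 (y = 1/(-57*(-54) + (17411 + (-12165 + 11793))*(16089 - 586)) = 1/(3078 + (17411 - 372)*15503) = 1/(3078 + 17039*15503) = 1/(3078 + 264155617) = 1/264158695 ≈ 3.7856e-9)
√(o + y) = √(-47262 + 1/264158695) = √(-12484668243089/264158695) = I*√3297933670602333008855/264158695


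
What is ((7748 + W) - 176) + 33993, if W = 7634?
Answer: 49199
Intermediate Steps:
((7748 + W) - 176) + 33993 = ((7748 + 7634) - 176) + 33993 = (15382 - 176) + 33993 = 15206 + 33993 = 49199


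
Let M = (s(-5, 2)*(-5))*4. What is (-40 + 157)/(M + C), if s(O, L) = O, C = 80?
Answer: 13/20 ≈ 0.65000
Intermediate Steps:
M = 100 (M = -5*(-5)*4 = 25*4 = 100)
(-40 + 157)/(M + C) = (-40 + 157)/(100 + 80) = 117/180 = 117*(1/180) = 13/20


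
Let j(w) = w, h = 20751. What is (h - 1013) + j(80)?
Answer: 19818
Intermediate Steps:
(h - 1013) + j(80) = (20751 - 1013) + 80 = 19738 + 80 = 19818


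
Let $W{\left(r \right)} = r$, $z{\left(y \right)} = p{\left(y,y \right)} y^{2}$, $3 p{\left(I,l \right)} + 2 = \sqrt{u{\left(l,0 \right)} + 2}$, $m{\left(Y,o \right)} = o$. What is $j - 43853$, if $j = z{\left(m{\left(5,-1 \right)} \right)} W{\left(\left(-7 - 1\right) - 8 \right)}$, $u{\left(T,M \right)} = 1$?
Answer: $- \frac{131527}{3} - \frac{16 \sqrt{3}}{3} \approx -43852.0$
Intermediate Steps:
$p{\left(I,l \right)} = - \frac{2}{3} + \frac{\sqrt{3}}{3}$ ($p{\left(I,l \right)} = - \frac{2}{3} + \frac{\sqrt{1 + 2}}{3} = - \frac{2}{3} + \frac{\sqrt{3}}{3}$)
$z{\left(y \right)} = y^{2} \left(- \frac{2}{3} + \frac{\sqrt{3}}{3}\right)$ ($z{\left(y \right)} = \left(- \frac{2}{3} + \frac{\sqrt{3}}{3}\right) y^{2} = y^{2} \left(- \frac{2}{3} + \frac{\sqrt{3}}{3}\right)$)
$j = \frac{32}{3} - \frac{16 \sqrt{3}}{3}$ ($j = \frac{\left(-1\right)^{2} \left(-2 + \sqrt{3}\right)}{3} \left(\left(-7 - 1\right) - 8\right) = \frac{1}{3} \cdot 1 \left(-2 + \sqrt{3}\right) \left(-8 - 8\right) = \left(- \frac{2}{3} + \frac{\sqrt{3}}{3}\right) \left(-16\right) = \frac{32}{3} - \frac{16 \sqrt{3}}{3} \approx 1.4291$)
$j - 43853 = \left(\frac{32}{3} - \frac{16 \sqrt{3}}{3}\right) - 43853 = - \frac{131527}{3} - \frac{16 \sqrt{3}}{3}$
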